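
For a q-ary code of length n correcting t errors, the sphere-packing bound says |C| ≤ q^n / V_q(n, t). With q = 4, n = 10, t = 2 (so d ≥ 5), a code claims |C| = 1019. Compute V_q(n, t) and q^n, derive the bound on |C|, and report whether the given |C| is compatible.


V_q(n, t) = 436, q^n = 1048576, Hamming bound = 2404, |C| = 1019 ≤ bound (satisfied).

Step 1: Compute V_q(n, t) = Σ_{j=0}^2 C(n, j) (q−1)^j.
  j = 0: C(10,0)·(3)^0 = 1·1 = 1.
  j = 1: C(10,1)·(3)^1 = 10·3 = 30.
  j = 2: C(10,2)·(3)^2 = 45·9 = 405.
  V_q(n, t) = 1 + 30 + 405 = 436.
Step 2: q^n = 4^10 = 1048576.
Step 3: Hamming bound ⌊q^n / V_q(n,t)⌋ = ⌊1048576/436⌋ = 2404.
Step 4: Compare |C| = 1019 to 2404: satisfied.
The claimed |C| lies below the Hamming bound.


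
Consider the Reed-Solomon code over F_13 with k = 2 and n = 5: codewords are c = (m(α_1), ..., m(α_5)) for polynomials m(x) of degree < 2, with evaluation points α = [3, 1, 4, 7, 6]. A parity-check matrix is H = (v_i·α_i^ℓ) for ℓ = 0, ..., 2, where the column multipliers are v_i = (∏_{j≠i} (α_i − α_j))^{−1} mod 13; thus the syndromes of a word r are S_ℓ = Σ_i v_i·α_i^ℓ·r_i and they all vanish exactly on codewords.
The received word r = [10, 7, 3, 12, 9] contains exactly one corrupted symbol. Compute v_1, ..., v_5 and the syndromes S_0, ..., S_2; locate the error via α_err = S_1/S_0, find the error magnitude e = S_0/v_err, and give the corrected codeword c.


S = (5, 2, 6), error at position 1, error magnitude e = 10, c = [0, 7, 3, 12, 9].

Step 1: column multipliers v_i = (∏_{j≠i}(α_i − α_j))^{−1} mod 13.
  i = 1 (α = 3): (3−1)(3−4)(3−7)(3−6) = 2·(−1)·(−4)·(−3) = −24 ≡ 2, so v_1 = 2^{−1} = 7 (mod 13).
  i = 2 (α = 1): (1−3)(1−4)(1−7)(1−6) = (−2)·(−3)·(−6)·(−5) = 180 ≡ 11, so v_2 = 11^{−1} = 6 (mod 13).
  i = 3 (α = 4): (4−3)(4−1)(4−7)(4−6) = 1·3·(−3)·(−2) = 18 ≡ 5, so v_3 = 5^{−1} = 8 (mod 13).
  i = 4 (α = 7): (7−3)(7−1)(7−4)(7−6) = 4·6·3·1 = 72 ≡ 7, so v_4 = 7^{−1} = 2 (mod 13).
  i = 5 (α = 6): (6−3)(6−1)(6−4)(6−7) = 3·5·2·(−1) = −30 ≡ 9, so v_5 = 9^{−1} = 3 (mod 13).
  v = [7, 6, 8, 2, 3].
Step 2: syndromes of r = [10, 7, 3, 12, 9] (all sums mod 13).
  S_0 = Σ v_i r_i = 7·10 + 6·7 + 8·3 + 2·12 + 3·9 = 187 ≡ 5.
  S_1 = Σ v_i α_i r_i = 7·3·10 + 6·1·7 + 8·4·3 + 2·7·12 + 3·6·9 = 678 ≡ 2.
  α_i^2 mod 13 = [9, 1, 3, 10, 10].
  S_2 = Σ v_i α_i^2 r_i = 7·9·10 + 6·1·7 + 8·3·3 + 2·10·12 + 3·10·9 = 1254 ≡ 6.
  S = (5, 2, 6) ≠ 0, so r is not a codeword (an error is present).
Step 3: locate the error. For a single error e at position i, S_ℓ = v_i·e·α_i^ℓ, so α_err = S_1/S_0.
  S_0^{−1} = 5^{−1} = 8 (mod 13), so α_err = 2·8 = 16 ≡ 3 = α_1. Error position i = 1.
  Consistency check: S_2/S_1 = 6·7 = 42 ≡ 3 = α_err ✓ (single-error assumption holds).
Step 4: error magnitude e = S_0/v_1 = S_0·∏_{j≠1}(α_1 − α_j) = 5·2 = 10 ≡ 10 (mod 13).
Step 5: correct position 1: c_1 = r_1 − e = 10 − 10 ≡ 0 (mod 13). Hence c = [0, 7, 3, 12, 9].
  Check: interpolating c through the α_i gives m(x) = 4 + 3·x (degree < 2) with m(α_i) = c_i for every i, so c is indeed a codeword.


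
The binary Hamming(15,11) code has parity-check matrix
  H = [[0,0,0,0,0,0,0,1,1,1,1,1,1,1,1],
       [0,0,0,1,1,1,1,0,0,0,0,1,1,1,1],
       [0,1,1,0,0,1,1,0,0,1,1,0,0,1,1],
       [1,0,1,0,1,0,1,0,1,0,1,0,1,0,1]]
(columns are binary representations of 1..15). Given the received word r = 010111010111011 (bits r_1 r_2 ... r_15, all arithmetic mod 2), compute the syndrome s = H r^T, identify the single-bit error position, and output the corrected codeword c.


s = (0, 0, 0, 1)^T, error position = 1, corrected codeword c = 110111010111011

Compute s = H r^T mod 2 one row at a time:
  s_1 = 1 + 0 + 1 + 1 + 1 + 0 + 1 + 1 = 6 ≡ 0 (mod 2).
  s_2 = 1 + 1 + 1 + 0 + 1 + 0 + 1 + 1 = 6 ≡ 0 (mod 2).
  s_3 = 1 + 0 + 1 + 0 + 1 + 1 + 1 + 1 = 6 ≡ 0 (mod 2).
  s_4 = 0 + 0 + 1 + 0 + 0 + 1 + 0 + 1 = 3 ≡ 1 (mod 2).
s = (0, 0, 0, 1)^T — this equals column 1 of H (binary 0001), so error is at position 1.
Correct: flip bit 1 of r = 010111010111011 to get c = 110111010111011.


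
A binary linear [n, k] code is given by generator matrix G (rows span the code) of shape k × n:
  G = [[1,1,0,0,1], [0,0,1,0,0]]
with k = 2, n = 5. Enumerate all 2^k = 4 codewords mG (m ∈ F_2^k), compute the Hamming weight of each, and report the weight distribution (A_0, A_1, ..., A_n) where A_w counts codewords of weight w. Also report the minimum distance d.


Weight distribution: A_0 = 1, A_1 = 1, A_3 = 1, A_4 = 1. Minimum distance d = 1.

Enumerate all 2^2 = 4 messages m ∈ F_2^2.
For each, compute codeword c = mG in F_2^5, then tally its weight.
  m = 00 → c = 00000, weight = 0.
  m = 10 → c = 11001, weight = 3.
  m = 01 → c = 00100, weight = 1.
  m = 11 → c = 11101, weight = 4.
Tally weights:
  weight 0: 1 codewords.
  weight 1: 1 codewords.
  weight 3: 1 codewords.
  weight 4: 1 codewords.
Minimum distance d = smallest w > 0 with A_w > 0 = 1.
Sanity: Σ A_w = 4 = 2^2 = 4 ✓.


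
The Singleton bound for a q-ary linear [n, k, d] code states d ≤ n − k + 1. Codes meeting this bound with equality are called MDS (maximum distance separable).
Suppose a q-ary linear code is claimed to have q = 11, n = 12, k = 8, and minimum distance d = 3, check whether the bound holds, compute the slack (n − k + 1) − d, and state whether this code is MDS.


Singleton RHS = n − k + 1 = 5, slack = 2, bound satisfied, not MDS.

Singleton bound: d ≤ n − k + 1.
Here n = 12, k = 8, so n − k + 1 = 5.
Given d = 3, check d ≤ 5: YES.
Slack = (n − k + 1) − d = 2.
The code is NOT MDS (slack = 2 > 0).
Description: the claimed parameters are [12, 8, 3]_11; such a code would be non-MDS.


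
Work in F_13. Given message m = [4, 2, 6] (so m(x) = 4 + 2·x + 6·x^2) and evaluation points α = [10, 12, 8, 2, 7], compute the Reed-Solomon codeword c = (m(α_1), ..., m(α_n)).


c = [0, 8, 1, 6, 0]

Message polynomial: m(x) = 4 + 2·x + 6·x^2 (mod 13).
For each evaluation point α_i, compute m(α_i) mod 13:
  α_1 = 10: Horner steps 6 → 10 → 0, so m(10) = 0.
  α_2 = 12: Horner steps 6 → 9 → 8, so m(12) = 8.
  α_3 = 8: Horner steps 6 → 11 → 1, so m(8) = 1.
  α_4 = 2: Horner steps 6 → 1 → 6, so m(2) = 6.
  α_5 = 7: Horner steps 6 → 5 → 0, so m(7) = 0.
Codeword c = [0, 8, 1, 6, 0] ∈ F_13^5.


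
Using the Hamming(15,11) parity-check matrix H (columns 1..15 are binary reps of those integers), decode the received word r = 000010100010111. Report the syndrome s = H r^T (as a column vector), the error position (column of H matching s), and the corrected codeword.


s = (0, 1, 0, 1)^T, error position = 5, corrected codeword c = 000000100010111

Compute s = H r^T mod 2 one row at a time:
  s_1 = 0 + 0 + 0 + 1 + 0 + 1 + 1 + 1 = 4 ≡ 0 (mod 2).
  s_2 = 0 + 1 + 0 + 1 + 0 + 1 + 1 + 1 = 5 ≡ 1 (mod 2).
  s_3 = 0 + 0 + 0 + 1 + 0 + 1 + 1 + 1 = 4 ≡ 0 (mod 2).
  s_4 = 0 + 0 + 1 + 1 + 0 + 1 + 1 + 1 = 5 ≡ 1 (mod 2).
s = (0, 1, 0, 1)^T — this equals column 5 of H (binary 0101), so error is at position 5.
Correct: flip bit 5 of r = 000010100010111 to get c = 000000100010111.


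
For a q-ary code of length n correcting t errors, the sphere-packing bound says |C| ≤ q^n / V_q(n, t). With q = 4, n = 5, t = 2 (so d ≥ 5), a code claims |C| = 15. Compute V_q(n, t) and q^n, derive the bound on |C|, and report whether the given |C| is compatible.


V_q(n, t) = 106, q^n = 1024, Hamming bound = 9, |C| = 15 > bound (violated).

Step 1: Compute V_q(n, t) = Σ_{j=0}^2 C(n, j) (q−1)^j.
  j = 0: C(5,0)·(3)^0 = 1·1 = 1.
  j = 1: C(5,1)·(3)^1 = 5·3 = 15.
  j = 2: C(5,2)·(3)^2 = 10·9 = 90.
  V_q(n, t) = 1 + 15 + 90 = 106.
Step 2: q^n = 4^5 = 1024.
Step 3: Hamming bound ⌊q^n / V_q(n,t)⌋ = ⌊1024/106⌋ = 9.
Step 4: Compare |C| = 15 to 9: violated.
The claimed |C| lies above the Hamming bound, so no 4-ary code of length 5 with d ≥ 5 can have 15 codewords.


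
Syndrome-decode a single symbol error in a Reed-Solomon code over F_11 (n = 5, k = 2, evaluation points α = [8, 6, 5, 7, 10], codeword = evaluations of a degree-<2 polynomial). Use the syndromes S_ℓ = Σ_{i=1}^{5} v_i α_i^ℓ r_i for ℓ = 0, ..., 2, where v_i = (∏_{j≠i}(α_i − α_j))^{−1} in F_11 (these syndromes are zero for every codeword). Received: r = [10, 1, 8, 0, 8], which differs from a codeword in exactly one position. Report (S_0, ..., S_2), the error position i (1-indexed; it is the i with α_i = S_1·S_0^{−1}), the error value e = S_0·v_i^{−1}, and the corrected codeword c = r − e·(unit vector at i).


S = (9, 1, 5), error at position 3, error magnitude e = 6, c = [10, 1, 2, 0, 8].

Step 1: column multipliers v_i = (∏_{j≠i}(α_i − α_j))^{−1} mod 11.
  i = 1 (α = 8): (8−6)(8−5)(8−7)(8−10) = 2·3·1·(−2) = −12 ≡ 10, so v_1 = 10^{−1} = 10 (mod 11).
  i = 2 (α = 6): (6−8)(6−5)(6−7)(6−10) = (−2)·1·(−1)·(−4) = −8 ≡ 3, so v_2 = 3^{−1} = 4 (mod 11).
  i = 3 (α = 5): (5−8)(5−6)(5−7)(5−10) = (−3)·(−1)·(−2)·(−5) = 30 ≡ 8, so v_3 = 8^{−1} = 7 (mod 11).
  i = 4 (α = 7): (7−8)(7−6)(7−5)(7−10) = (−1)·1·2·(−3) = 6 ≡ 6, so v_4 = 6^{−1} = 2 (mod 11).
  i = 5 (α = 10): (10−8)(10−6)(10−5)(10−7) = 2·4·5·3 = 120 ≡ 10, so v_5 = 10^{−1} = 10 (mod 11).
  v = [10, 4, 7, 2, 10].
Step 2: syndromes of r = [10, 1, 8, 0, 8] (all sums mod 11).
  S_0 = Σ v_i r_i = 10·10 + 4·1 + 7·8 + 2·0 + 10·8 = 240 ≡ 9.
  S_1 = Σ v_i α_i r_i = 10·8·10 + 4·6·1 + 7·5·8 + 2·7·0 + 10·10·8 = 1904 ≡ 1.
  α_i^2 mod 11 = [9, 3, 3, 5, 1].
  S_2 = Σ v_i α_i^2 r_i = 10·9·10 + 4·3·1 + 7·3·8 + 2·5·0 + 10·1·8 = 1160 ≡ 5.
  S = (9, 1, 5) ≠ 0, so r is not a codeword (an error is present).
Step 3: locate the error. For a single error e at position i, S_ℓ = v_i·e·α_i^ℓ, so α_err = S_1/S_0.
  S_0^{−1} = 9^{−1} = 5 (mod 11), so α_err = 1·5 = 5 ≡ 5 = α_3. Error position i = 3.
  Consistency check: S_2/S_1 = 5·1 = 5 ≡ 5 = α_err ✓ (single-error assumption holds).
Step 4: error magnitude e = S_0/v_3 = S_0·∏_{j≠3}(α_3 − α_j) = 9·8 = 72 ≡ 6 (mod 11).
Step 5: correct position 3: c_3 = r_3 − e = 8 − 6 ≡ 2 (mod 11). Hence c = [10, 1, 2, 0, 8].
  Check: interpolating c through the α_i gives m(x) = 7 + 10·x (degree < 2) with m(α_i) = c_i for every i, so c is indeed a codeword.


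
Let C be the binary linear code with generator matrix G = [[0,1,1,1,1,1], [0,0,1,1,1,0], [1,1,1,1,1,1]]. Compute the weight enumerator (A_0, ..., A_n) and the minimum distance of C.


Weight distribution: A_0 = 1, A_1 = 1, A_2 = 1, A_3 = 2, A_4 = 1, A_5 = 1, A_6 = 1. Minimum distance d = 1.

Enumerate all 2^3 = 8 messages m ∈ F_2^3.
For each, compute codeword c = mG in F_2^6, then tally its weight.
  m = 000 → c = 000000, weight = 0.
  m = 100 → c = 011111, weight = 5.
  m = 010 → c = 001110, weight = 3.
  m = 110 → c = 010001, weight = 2.
  m = 001 → c = 111111, weight = 6.
  m = 101 → c = 100000, weight = 1.
  m = 011 → c = 110001, weight = 3.
  m = 111 → c = 101110, weight = 4.
Tally weights:
  weight 0: 1 codewords.
  weight 1: 1 codewords.
  weight 2: 1 codewords.
  weight 3: 2 codewords.
  weight 4: 1 codewords.
  weight 5: 1 codewords.
  weight 6: 1 codewords.
Minimum distance d = smallest w > 0 with A_w > 0 = 1.
Sanity: Σ A_w = 8 = 2^3 = 8 ✓.


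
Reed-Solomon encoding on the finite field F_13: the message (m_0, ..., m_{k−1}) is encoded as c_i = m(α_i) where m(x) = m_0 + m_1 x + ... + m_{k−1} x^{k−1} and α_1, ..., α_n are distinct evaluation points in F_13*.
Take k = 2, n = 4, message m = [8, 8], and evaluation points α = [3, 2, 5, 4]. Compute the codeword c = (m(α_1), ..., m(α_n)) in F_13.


c = [6, 11, 9, 1]

Message polynomial: m(x) = 8 + 8·x (mod 13).
For each evaluation point α_i, compute m(α_i) mod 13:
  α_1 = 3: Horner steps 8 → 6, so m(3) = 6.
  α_2 = 2: Horner steps 8 → 11, so m(2) = 11.
  α_3 = 5: Horner steps 8 → 9, so m(5) = 9.
  α_4 = 4: Horner steps 8 → 1, so m(4) = 1.
Codeword c = [6, 11, 9, 1] ∈ F_13^4.


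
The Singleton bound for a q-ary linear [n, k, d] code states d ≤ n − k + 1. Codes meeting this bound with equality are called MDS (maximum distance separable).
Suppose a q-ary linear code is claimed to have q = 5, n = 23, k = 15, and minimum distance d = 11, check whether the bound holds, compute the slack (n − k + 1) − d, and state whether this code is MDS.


Singleton RHS = n − k + 1 = 9, slack = -2, bound violated (no such code; not MDS).

Singleton bound: d ≤ n − k + 1.
Here n = 23, k = 15, so n − k + 1 = 9.
Given d = 11, check d ≤ 9: NO.
Slack = (n − k + 1) − d = -2.
The slack is negative: d = 11 exceeds n − k + 1 = 9 by 2, so the Singleton bound is violated and no linear [23, 15, 11]_5 code can exist. In particular it is not MDS (MDS requires d = n − k + 1 exactly).
Description: the claimed parameters are [23, 15, 11]_5; such a code would be impossible (violates the Singleton bound).


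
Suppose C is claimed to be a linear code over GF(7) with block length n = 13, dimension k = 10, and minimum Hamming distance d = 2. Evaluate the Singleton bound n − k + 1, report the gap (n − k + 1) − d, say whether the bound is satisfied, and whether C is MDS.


Singleton RHS = n − k + 1 = 4, slack = 2, bound satisfied, not MDS.

Singleton bound: d ≤ n − k + 1.
Here n = 13, k = 10, so n − k + 1 = 4.
Given d = 2, check d ≤ 4: YES.
Slack = (n − k + 1) − d = 2.
The code is NOT MDS (slack = 2 > 0).
Description: the claimed parameters are [13, 10, 2]_7; such a code would be non-MDS.


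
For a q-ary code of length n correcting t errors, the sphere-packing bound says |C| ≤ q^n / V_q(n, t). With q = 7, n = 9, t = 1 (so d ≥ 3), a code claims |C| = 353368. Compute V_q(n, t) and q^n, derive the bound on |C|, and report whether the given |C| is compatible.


V_q(n, t) = 55, q^n = 40353607, Hamming bound = 733701, |C| = 353368 ≤ bound (satisfied).

Step 1: Compute V_q(n, t) = Σ_{j=0}^1 C(n, j) (q−1)^j.
  j = 0: C(9,0)·(6)^0 = 1·1 = 1.
  j = 1: C(9,1)·(6)^1 = 9·6 = 54.
  V_q(n, t) = 1 + 54 = 55.
Step 2: q^n = 7^9 = 40353607.
Step 3: Hamming bound ⌊q^n / V_q(n,t)⌋ = ⌊40353607/55⌋ = 733701.
Step 4: Compare |C| = 353368 to 733701: satisfied.
The claimed |C| lies below the Hamming bound.


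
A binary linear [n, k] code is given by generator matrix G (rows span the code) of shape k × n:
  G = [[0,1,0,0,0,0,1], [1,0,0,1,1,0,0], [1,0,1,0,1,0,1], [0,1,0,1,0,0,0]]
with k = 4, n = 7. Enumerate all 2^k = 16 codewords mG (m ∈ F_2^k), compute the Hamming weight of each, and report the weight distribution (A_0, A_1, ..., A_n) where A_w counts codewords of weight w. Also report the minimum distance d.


Weight distribution: A_0 = 1, A_1 = 1, A_2 = 3, A_3 = 6, A_4 = 3, A_5 = 1, A_6 = 1. Minimum distance d = 1.

Enumerate all 2^4 = 16 messages m ∈ F_2^4.
For each, compute codeword c = mG in F_2^7, then tally its weight.
  m = 0000 → c = 0000000, weight = 0.
  m = 1000 → c = 0100001, weight = 2.
  m = 0100 → c = 1001100, weight = 3.
  m = 1100 → c = 1101101, weight = 5.
  m = 0010 → c = 1010101, weight = 4.
  m = 1010 → c = 1110100, weight = 4.
  m = 0110 → c = 0011001, weight = 3.
  m = 1110 → c = 0111000, weight = 3.
  m = 0001 → c = 0101000, weight = 2.
  m = 1001 → c = 0001001, weight = 2.
  m = 0101 → c = 1100100, weight = 3.
  m = 1101 → c = 1000101, weight = 3.
  m = 0011 → c = 1111101, weight = 6.
  m = 1011 → c = 1011100, weight = 4.
  m = 0111 → c = 0110001, weight = 3.
  m = 1111 → c = 0010000, weight = 1.
Tally weights:
  weight 0: 1 codewords.
  weight 1: 1 codewords.
  weight 2: 3 codewords.
  weight 3: 6 codewords.
  weight 4: 3 codewords.
  weight 5: 1 codewords.
  weight 6: 1 codewords.
Minimum distance d = smallest w > 0 with A_w > 0 = 1.
Sanity: Σ A_w = 16 = 2^4 = 16 ✓.


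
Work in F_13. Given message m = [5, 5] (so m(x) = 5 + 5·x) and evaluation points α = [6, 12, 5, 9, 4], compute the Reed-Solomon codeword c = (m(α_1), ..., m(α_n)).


c = [9, 0, 4, 11, 12]

Message polynomial: m(x) = 5 + 5·x (mod 13).
For each evaluation point α_i, compute m(α_i) mod 13:
  α_1 = 6: Horner steps 5 → 9, so m(6) = 9.
  α_2 = 12: Horner steps 5 → 0, so m(12) = 0.
  α_3 = 5: Horner steps 5 → 4, so m(5) = 4.
  α_4 = 9: Horner steps 5 → 11, so m(9) = 11.
  α_5 = 4: Horner steps 5 → 12, so m(4) = 12.
Codeword c = [9, 0, 4, 11, 12] ∈ F_13^5.


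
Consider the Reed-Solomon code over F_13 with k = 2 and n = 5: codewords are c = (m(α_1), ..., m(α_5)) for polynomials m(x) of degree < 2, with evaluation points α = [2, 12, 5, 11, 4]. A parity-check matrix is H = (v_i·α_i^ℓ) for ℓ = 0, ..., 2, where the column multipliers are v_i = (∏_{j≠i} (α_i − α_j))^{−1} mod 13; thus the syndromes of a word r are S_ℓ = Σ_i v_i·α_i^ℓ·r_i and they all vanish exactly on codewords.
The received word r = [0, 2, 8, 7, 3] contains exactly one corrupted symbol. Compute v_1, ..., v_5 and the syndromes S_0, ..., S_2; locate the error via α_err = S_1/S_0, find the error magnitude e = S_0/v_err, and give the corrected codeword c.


S = (4, 7, 9), error at position 3, error magnitude e = 10, c = [0, 2, 11, 7, 3].

Step 1: column multipliers v_i = (∏_{j≠i}(α_i − α_j))^{−1} mod 13.
  i = 1 (α = 2): (2−12)(2−5)(2−11)(2−4) = (−10)·(−3)·(−9)·(−2) = 540 ≡ 7, so v_1 = 7^{−1} = 2 (mod 13).
  i = 2 (α = 12): (12−2)(12−5)(12−11)(12−4) = 10·7·1·8 = 560 ≡ 1, so v_2 = 1^{−1} = 1 (mod 13).
  i = 3 (α = 5): (5−2)(5−12)(5−11)(5−4) = 3·(−7)·(−6)·1 = 126 ≡ 9, so v_3 = 9^{−1} = 3 (mod 13).
  i = 4 (α = 11): (11−2)(11−12)(11−5)(11−4) = 9·(−1)·6·7 = −378 ≡ 12, so v_4 = 12^{−1} = 12 (mod 13).
  i = 5 (α = 4): (4−2)(4−12)(4−5)(4−11) = 2·(−8)·(−1)·(−7) = −112 ≡ 5, so v_5 = 5^{−1} = 8 (mod 13).
  v = [2, 1, 3, 12, 8].
Step 2: syndromes of r = [0, 2, 8, 7, 3] (all sums mod 13).
  S_0 = Σ v_i r_i = 2·0 + 1·2 + 3·8 + 12·7 + 8·3 = 134 ≡ 4.
  S_1 = Σ v_i α_i r_i = 2·2·0 + 1·12·2 + 3·5·8 + 12·11·7 + 8·4·3 = 1164 ≡ 7.
  α_i^2 mod 13 = [4, 1, 12, 4, 3].
  S_2 = Σ v_i α_i^2 r_i = 2·4·0 + 1·1·2 + 3·12·8 + 12·4·7 + 8·3·3 = 698 ≡ 9.
  S = (4, 7, 9) ≠ 0, so r is not a codeword (an error is present).
Step 3: locate the error. For a single error e at position i, S_ℓ = v_i·e·α_i^ℓ, so α_err = S_1/S_0.
  S_0^{−1} = 4^{−1} = 10 (mod 13), so α_err = 7·10 = 70 ≡ 5 = α_3. Error position i = 3.
  Consistency check: S_2/S_1 = 9·2 = 18 ≡ 5 = α_err ✓ (single-error assumption holds).
Step 4: error magnitude e = S_0/v_3 = S_0·∏_{j≠3}(α_3 − α_j) = 4·9 = 36 ≡ 10 (mod 13).
Step 5: correct position 3: c_3 = r_3 − e = 8 − 10 ≡ 11 (mod 13). Hence c = [0, 2, 11, 7, 3].
  Check: interpolating c through the α_i gives m(x) = 10 + 8·x (degree < 2) with m(α_i) = c_i for every i, so c is indeed a codeword.


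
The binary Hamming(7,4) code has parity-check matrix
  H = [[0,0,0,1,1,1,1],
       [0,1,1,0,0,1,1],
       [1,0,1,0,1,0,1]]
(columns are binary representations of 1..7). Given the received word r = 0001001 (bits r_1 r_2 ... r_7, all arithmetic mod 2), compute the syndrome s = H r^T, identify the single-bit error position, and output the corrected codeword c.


s = (0, 1, 1)^T, error position = 3, corrected codeword c = 0011001

Compute s = H r^T mod 2 one row at a time:
  s_1 = 1 + 0 + 0 + 1 = 2 ≡ 0 (mod 2).
  s_2 = 0 + 0 + 0 + 1 = 1 ≡ 1 (mod 2).
  s_3 = 0 + 0 + 0 + 1 = 1 ≡ 1 (mod 2).
s = (0, 1, 1)^T — this equals column 3 of H (binary 011), so error is at position 3.
Correct: flip bit 3 of r = 0001001 to get c = 0011001.


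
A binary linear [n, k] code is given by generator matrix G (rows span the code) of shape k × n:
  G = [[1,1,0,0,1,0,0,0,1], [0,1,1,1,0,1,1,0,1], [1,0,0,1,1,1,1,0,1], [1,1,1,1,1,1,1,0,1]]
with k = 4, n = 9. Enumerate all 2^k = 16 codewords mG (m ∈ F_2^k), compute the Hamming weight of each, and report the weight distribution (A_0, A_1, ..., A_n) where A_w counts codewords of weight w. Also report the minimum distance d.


Weight distribution: A_0 = 1, A_2 = 4, A_4 = 6, A_6 = 4, A_8 = 1. Minimum distance d = 2.

Enumerate all 2^4 = 16 messages m ∈ F_2^4.
For each, compute codeword c = mG in F_2^9, then tally its weight.
  m = 0000 → c = 000000000, weight = 0.
  m = 1000 → c = 110010001, weight = 4.
  m = 0100 → c = 011101101, weight = 6.
  m = 1100 → c = 101111100, weight = 6.
  m = 0010 → c = 100111101, weight = 6.
  m = 1010 → c = 010101100, weight = 4.
  m = 0110 → c = 111010000, weight = 4.
  m = 1110 → c = 001000001, weight = 2.
  m = 0001 → c = 111111101, weight = 8.
  m = 1001 → c = 001101100, weight = 4.
  m = 0101 → c = 100010000, weight = 2.
  m = 1101 → c = 010000001, weight = 2.
  m = 0011 → c = 011000000, weight = 2.
  m = 1011 → c = 101010001, weight = 4.
  m = 0111 → c = 000101101, weight = 4.
  m = 1111 → c = 110111100, weight = 6.
Tally weights:
  weight 0: 1 codewords.
  weight 2: 4 codewords.
  weight 4: 6 codewords.
  weight 6: 4 codewords.
  weight 8: 1 codewords.
Minimum distance d = smallest w > 0 with A_w > 0 = 2.
Sanity: Σ A_w = 16 = 2^4 = 16 ✓.


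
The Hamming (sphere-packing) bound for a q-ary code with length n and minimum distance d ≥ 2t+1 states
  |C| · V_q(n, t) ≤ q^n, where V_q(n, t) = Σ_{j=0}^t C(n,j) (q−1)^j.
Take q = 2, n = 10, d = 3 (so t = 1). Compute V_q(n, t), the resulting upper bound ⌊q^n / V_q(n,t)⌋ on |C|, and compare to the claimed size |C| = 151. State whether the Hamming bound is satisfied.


V_q(n, t) = 11, q^n = 1024, Hamming bound = 93, |C| = 151 > bound (violated).

Step 1: Compute V_q(n, t) = Σ_{j=0}^1 C(n, j) (q−1)^j.
  j = 0: C(10,0)·(1)^0 = 1·1 = 1.
  j = 1: C(10,1)·(1)^1 = 10·1 = 10.
  V_q(n, t) = 1 + 10 = 11.
Step 2: q^n = 2^10 = 1024.
Step 3: Hamming bound ⌊q^n / V_q(n,t)⌋ = ⌊1024/11⌋ = 93.
Step 4: Compare |C| = 151 to 93: violated.
The claimed |C| lies above the Hamming bound, so no 2-ary code of length 10 with d ≥ 3 can have 151 codewords.


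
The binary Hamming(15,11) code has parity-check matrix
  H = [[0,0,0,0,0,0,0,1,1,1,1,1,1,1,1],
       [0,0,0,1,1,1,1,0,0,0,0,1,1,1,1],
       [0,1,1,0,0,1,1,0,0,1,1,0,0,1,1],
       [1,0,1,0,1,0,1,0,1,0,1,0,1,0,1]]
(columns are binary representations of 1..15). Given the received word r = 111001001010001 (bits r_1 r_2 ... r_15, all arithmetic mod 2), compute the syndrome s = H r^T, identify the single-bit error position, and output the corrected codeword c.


s = (1, 0, 1, 1)^T, error position = 11, corrected codeword c = 111001001000001

Compute s = H r^T mod 2 one row at a time:
  s_1 = 0 + 1 + 0 + 1 + 0 + 0 + 0 + 1 = 3 ≡ 1 (mod 2).
  s_2 = 0 + 0 + 1 + 0 + 0 + 0 + 0 + 1 = 2 ≡ 0 (mod 2).
  s_3 = 1 + 1 + 1 + 0 + 0 + 1 + 0 + 1 = 5 ≡ 1 (mod 2).
  s_4 = 1 + 1 + 0 + 0 + 1 + 1 + 0 + 1 = 5 ≡ 1 (mod 2).
s = (1, 0, 1, 1)^T — this equals column 11 of H (binary 1011), so error is at position 11.
Correct: flip bit 11 of r = 111001001010001 to get c = 111001001000001.


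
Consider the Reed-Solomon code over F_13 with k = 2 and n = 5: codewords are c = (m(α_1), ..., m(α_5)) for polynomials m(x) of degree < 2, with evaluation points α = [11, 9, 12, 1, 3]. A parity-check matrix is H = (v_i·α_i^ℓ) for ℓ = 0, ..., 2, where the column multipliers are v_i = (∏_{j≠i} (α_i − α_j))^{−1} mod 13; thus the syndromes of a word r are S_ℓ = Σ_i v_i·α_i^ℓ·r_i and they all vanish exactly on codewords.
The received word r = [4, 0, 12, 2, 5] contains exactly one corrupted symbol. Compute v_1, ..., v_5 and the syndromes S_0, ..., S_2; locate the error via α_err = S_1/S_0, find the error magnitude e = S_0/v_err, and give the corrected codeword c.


S = (6, 2, 5), error at position 2, error magnitude e = 12, c = [4, 1, 12, 2, 5].

Step 1: column multipliers v_i = (∏_{j≠i}(α_i − α_j))^{−1} mod 13.
  i = 1 (α = 11): (11−9)(11−12)(11−1)(11−3) = 2·(−1)·10·8 = −160 ≡ 9, so v_1 = 9^{−1} = 3 (mod 13).
  i = 2 (α = 9): (9−11)(9−12)(9−1)(9−3) = (−2)·(−3)·8·6 = 288 ≡ 2, so v_2 = 2^{−1} = 7 (mod 13).
  i = 3 (α = 12): (12−11)(12−9)(12−1)(12−3) = 1·3·11·9 = 297 ≡ 11, so v_3 = 11^{−1} = 6 (mod 13).
  i = 4 (α = 1): (1−11)(1−9)(1−12)(1−3) = (−10)·(−8)·(−11)·(−2) = 1760 ≡ 5, so v_4 = 5^{−1} = 8 (mod 13).
  i = 5 (α = 3): (3−11)(3−9)(3−12)(3−1) = (−8)·(−6)·(−9)·2 = −864 ≡ 7, so v_5 = 7^{−1} = 2 (mod 13).
  v = [3, 7, 6, 8, 2].
Step 2: syndromes of r = [4, 0, 12, 2, 5] (all sums mod 13).
  S_0 = Σ v_i r_i = 3·4 + 7·0 + 6·12 + 8·2 + 2·5 = 110 ≡ 6.
  S_1 = Σ v_i α_i r_i = 3·11·4 + 7·9·0 + 6·12·12 + 8·1·2 + 2·3·5 = 1042 ≡ 2.
  α_i^2 mod 13 = [4, 3, 1, 1, 9].
  S_2 = Σ v_i α_i^2 r_i = 3·4·4 + 7·3·0 + 6·1·12 + 8·1·2 + 2·9·5 = 226 ≡ 5.
  S = (6, 2, 5) ≠ 0, so r is not a codeword (an error is present).
Step 3: locate the error. For a single error e at position i, S_ℓ = v_i·e·α_i^ℓ, so α_err = S_1/S_0.
  S_0^{−1} = 6^{−1} = 11 (mod 13), so α_err = 2·11 = 22 ≡ 9 = α_2. Error position i = 2.
  Consistency check: S_2/S_1 = 5·7 = 35 ≡ 9 = α_err ✓ (single-error assumption holds).
Step 4: error magnitude e = S_0/v_2 = S_0·∏_{j≠2}(α_2 − α_j) = 6·2 = 12 ≡ 12 (mod 13).
Step 5: correct position 2: c_2 = r_2 − e = 0 − 12 ≡ 1 (mod 13). Hence c = [4, 1, 12, 2, 5].
  Check: interpolating c through the α_i gives m(x) = 7 + 8·x (degree < 2) with m(α_i) = c_i for every i, so c is indeed a codeword.


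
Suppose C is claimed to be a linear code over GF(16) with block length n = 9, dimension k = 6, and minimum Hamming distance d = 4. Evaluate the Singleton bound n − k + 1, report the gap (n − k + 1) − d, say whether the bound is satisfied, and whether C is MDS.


Singleton RHS = n − k + 1 = 4, slack = 0, bound satisfied, MDS.

Singleton bound: d ≤ n − k + 1.
Here n = 9, k = 6, so n − k + 1 = 4.
Given d = 4, check d ≤ 4: YES.
Slack = (n − k + 1) − d = 0.
The code is MDS (slack = 0).
Description: the claimed parameters are [9, 6, 4]_16; such a code would be MDS (meets Singleton bound).


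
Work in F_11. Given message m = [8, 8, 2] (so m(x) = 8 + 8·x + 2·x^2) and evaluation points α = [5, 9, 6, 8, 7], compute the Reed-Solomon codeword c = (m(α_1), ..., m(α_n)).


c = [10, 0, 7, 2, 8]

Message polynomial: m(x) = 8 + 8·x + 2·x^2 (mod 11).
For each evaluation point α_i, compute m(α_i) mod 11:
  α_1 = 5: Horner steps 2 → 7 → 10, so m(5) = 10.
  α_2 = 9: Horner steps 2 → 4 → 0, so m(9) = 0.
  α_3 = 6: Horner steps 2 → 9 → 7, so m(6) = 7.
  α_4 = 8: Horner steps 2 → 2 → 2, so m(8) = 2.
  α_5 = 7: Horner steps 2 → 0 → 8, so m(7) = 8.
Codeword c = [10, 0, 7, 2, 8] ∈ F_11^5.


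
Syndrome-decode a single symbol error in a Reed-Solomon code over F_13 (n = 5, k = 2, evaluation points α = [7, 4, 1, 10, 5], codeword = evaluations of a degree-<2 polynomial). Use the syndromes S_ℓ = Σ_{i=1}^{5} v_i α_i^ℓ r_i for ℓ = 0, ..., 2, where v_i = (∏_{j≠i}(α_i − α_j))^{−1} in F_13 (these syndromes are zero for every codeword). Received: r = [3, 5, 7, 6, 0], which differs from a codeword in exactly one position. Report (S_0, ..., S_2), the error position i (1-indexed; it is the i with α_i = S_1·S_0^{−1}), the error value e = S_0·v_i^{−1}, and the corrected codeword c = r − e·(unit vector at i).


S = (11, 6, 8), error at position 4, error magnitude e = 5, c = [3, 5, 7, 1, 0].

Step 1: column multipliers v_i = (∏_{j≠i}(α_i − α_j))^{−1} mod 13.
  i = 1 (α = 7): (7−4)(7−1)(7−10)(7−5) = 3·6·(−3)·2 = −108 ≡ 9, so v_1 = 9^{−1} = 3 (mod 13).
  i = 2 (α = 4): (4−7)(4−1)(4−10)(4−5) = (−3)·3·(−6)·(−1) = −54 ≡ 11, so v_2 = 11^{−1} = 6 (mod 13).
  i = 3 (α = 1): (1−7)(1−4)(1−10)(1−5) = (−6)·(−3)·(−9)·(−4) = 648 ≡ 11, so v_3 = 11^{−1} = 6 (mod 13).
  i = 4 (α = 10): (10−7)(10−4)(10−1)(10−5) = 3·6·9·5 = 810 ≡ 4, so v_4 = 4^{−1} = 10 (mod 13).
  i = 5 (α = 5): (5−7)(5−4)(5−1)(5−10) = (−2)·1·4·(−5) = 40 ≡ 1, so v_5 = 1^{−1} = 1 (mod 13).
  v = [3, 6, 6, 10, 1].
Step 2: syndromes of r = [3, 5, 7, 6, 0] (all sums mod 13).
  S_0 = Σ v_i r_i = 3·3 + 6·5 + 6·7 + 10·6 + 1·0 = 141 ≡ 11.
  S_1 = Σ v_i α_i r_i = 3·7·3 + 6·4·5 + 6·1·7 + 10·10·6 + 1·5·0 = 825 ≡ 6.
  α_i^2 mod 13 = [10, 3, 1, 9, 12].
  S_2 = Σ v_i α_i^2 r_i = 3·10·3 + 6·3·5 + 6·1·7 + 10·9·6 + 1·12·0 = 762 ≡ 8.
  S = (11, 6, 8) ≠ 0, so r is not a codeword (an error is present).
Step 3: locate the error. For a single error e at position i, S_ℓ = v_i·e·α_i^ℓ, so α_err = S_1/S_0.
  S_0^{−1} = 11^{−1} = 6 (mod 13), so α_err = 6·6 = 36 ≡ 10 = α_4. Error position i = 4.
  Consistency check: S_2/S_1 = 8·11 = 88 ≡ 10 = α_err ✓ (single-error assumption holds).
Step 4: error magnitude e = S_0/v_4 = S_0·∏_{j≠4}(α_4 − α_j) = 11·4 = 44 ≡ 5 (mod 13).
Step 5: correct position 4: c_4 = r_4 − e = 6 − 5 ≡ 1 (mod 13). Hence c = [3, 5, 7, 1, 0].
  Check: interpolating c through the α_i gives m(x) = 12 + 8·x (degree < 2) with m(α_i) = c_i for every i, so c is indeed a codeword.


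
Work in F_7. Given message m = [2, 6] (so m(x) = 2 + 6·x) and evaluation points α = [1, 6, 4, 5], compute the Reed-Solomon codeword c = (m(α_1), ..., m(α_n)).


c = [1, 3, 5, 4]

Message polynomial: m(x) = 2 + 6·x (mod 7).
For each evaluation point α_i, compute m(α_i) mod 7:
  α_1 = 1: Horner steps 6 → 1, so m(1) = 1.
  α_2 = 6: Horner steps 6 → 3, so m(6) = 3.
  α_3 = 4: Horner steps 6 → 5, so m(4) = 5.
  α_4 = 5: Horner steps 6 → 4, so m(5) = 4.
Codeword c = [1, 3, 5, 4] ∈ F_7^4.


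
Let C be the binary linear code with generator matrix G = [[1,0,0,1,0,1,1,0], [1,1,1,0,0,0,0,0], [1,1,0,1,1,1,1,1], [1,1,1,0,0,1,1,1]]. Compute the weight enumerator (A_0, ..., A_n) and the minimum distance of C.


Weight distribution: A_0 = 1, A_3 = 5, A_4 = 5, A_5 = 2, A_6 = 2, A_7 = 1. Minimum distance d = 3.

Enumerate all 2^4 = 16 messages m ∈ F_2^4.
For each, compute codeword c = mG in F_2^8, then tally its weight.
  m = 0000 → c = 00000000, weight = 0.
  m = 1000 → c = 10010110, weight = 4.
  m = 0100 → c = 11100000, weight = 3.
  m = 1100 → c = 01110110, weight = 5.
  m = 0010 → c = 11011111, weight = 7.
  m = 1010 → c = 01001001, weight = 3.
  m = 0110 → c = 00111111, weight = 6.
  m = 1110 → c = 10101001, weight = 4.
  m = 0001 → c = 11100111, weight = 6.
  m = 1001 → c = 01110001, weight = 4.
  m = 0101 → c = 00000111, weight = 3.
  m = 1101 → c = 10010001, weight = 3.
  m = 0011 → c = 00111000, weight = 3.
  m = 1011 → c = 10101110, weight = 5.
  m = 0111 → c = 11011000, weight = 4.
  m = 1111 → c = 01001110, weight = 4.
Tally weights:
  weight 0: 1 codewords.
  weight 3: 5 codewords.
  weight 4: 5 codewords.
  weight 5: 2 codewords.
  weight 6: 2 codewords.
  weight 7: 1 codewords.
Minimum distance d = smallest w > 0 with A_w > 0 = 3.
Sanity: Σ A_w = 16 = 2^4 = 16 ✓.


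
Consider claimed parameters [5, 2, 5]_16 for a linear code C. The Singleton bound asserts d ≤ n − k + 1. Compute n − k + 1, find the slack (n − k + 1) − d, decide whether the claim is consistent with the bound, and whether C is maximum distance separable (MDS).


Singleton RHS = n − k + 1 = 4, slack = -1, bound violated (no such code; not MDS).

Singleton bound: d ≤ n − k + 1.
Here n = 5, k = 2, so n − k + 1 = 4.
Given d = 5, check d ≤ 4: NO.
Slack = (n − k + 1) − d = -1.
The slack is negative: d = 5 exceeds n − k + 1 = 4 by 1, so the Singleton bound is violated and no linear [5, 2, 5]_16 code can exist. In particular it is not MDS (MDS requires d = n − k + 1 exactly).
Description: the claimed parameters are [5, 2, 5]_16; such a code would be impossible (violates the Singleton bound).


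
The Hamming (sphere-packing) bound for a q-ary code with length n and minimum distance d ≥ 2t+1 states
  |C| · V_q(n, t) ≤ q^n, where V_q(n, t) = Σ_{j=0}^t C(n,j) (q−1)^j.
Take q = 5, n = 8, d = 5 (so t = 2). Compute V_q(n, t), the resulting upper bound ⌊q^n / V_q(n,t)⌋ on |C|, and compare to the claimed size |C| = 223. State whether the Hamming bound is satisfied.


V_q(n, t) = 481, q^n = 390625, Hamming bound = 812, |C| = 223 ≤ bound (satisfied).

Step 1: Compute V_q(n, t) = Σ_{j=0}^2 C(n, j) (q−1)^j.
  j = 0: C(8,0)·(4)^0 = 1·1 = 1.
  j = 1: C(8,1)·(4)^1 = 8·4 = 32.
  j = 2: C(8,2)·(4)^2 = 28·16 = 448.
  V_q(n, t) = 1 + 32 + 448 = 481.
Step 2: q^n = 5^8 = 390625.
Step 3: Hamming bound ⌊q^n / V_q(n,t)⌋ = ⌊390625/481⌋ = 812.
Step 4: Compare |C| = 223 to 812: satisfied.
The claimed |C| lies below the Hamming bound.


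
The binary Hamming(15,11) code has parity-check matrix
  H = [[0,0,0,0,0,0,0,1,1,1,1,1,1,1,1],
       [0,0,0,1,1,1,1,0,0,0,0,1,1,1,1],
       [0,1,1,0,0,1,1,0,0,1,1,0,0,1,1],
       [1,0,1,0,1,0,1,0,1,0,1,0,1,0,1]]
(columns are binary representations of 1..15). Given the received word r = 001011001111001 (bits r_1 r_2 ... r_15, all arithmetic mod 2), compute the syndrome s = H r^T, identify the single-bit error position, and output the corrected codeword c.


s = (1, 0, 1, 1)^T, error position = 11, corrected codeword c = 001011001101001

Compute s = H r^T mod 2 one row at a time:
  s_1 = 0 + 1 + 1 + 1 + 1 + 0 + 0 + 1 = 5 ≡ 1 (mod 2).
  s_2 = 0 + 1 + 1 + 0 + 1 + 0 + 0 + 1 = 4 ≡ 0 (mod 2).
  s_3 = 0 + 1 + 1 + 0 + 1 + 1 + 0 + 1 = 5 ≡ 1 (mod 2).
  s_4 = 0 + 1 + 1 + 0 + 1 + 1 + 0 + 1 = 5 ≡ 1 (mod 2).
s = (1, 0, 1, 1)^T — this equals column 11 of H (binary 1011), so error is at position 11.
Correct: flip bit 11 of r = 001011001111001 to get c = 001011001101001.


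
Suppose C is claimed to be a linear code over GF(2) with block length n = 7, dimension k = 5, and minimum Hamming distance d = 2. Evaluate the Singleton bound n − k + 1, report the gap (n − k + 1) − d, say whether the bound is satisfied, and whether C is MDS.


Singleton RHS = n − k + 1 = 3, slack = 1, bound satisfied, not MDS.

Singleton bound: d ≤ n − k + 1.
Here n = 7, k = 5, so n − k + 1 = 3.
Given d = 2, check d ≤ 3: YES.
Slack = (n − k + 1) − d = 1.
The code is NOT MDS (slack = 1 > 0).
Description: the claimed parameters are [7, 5, 2]_2; such a code would be non-MDS.


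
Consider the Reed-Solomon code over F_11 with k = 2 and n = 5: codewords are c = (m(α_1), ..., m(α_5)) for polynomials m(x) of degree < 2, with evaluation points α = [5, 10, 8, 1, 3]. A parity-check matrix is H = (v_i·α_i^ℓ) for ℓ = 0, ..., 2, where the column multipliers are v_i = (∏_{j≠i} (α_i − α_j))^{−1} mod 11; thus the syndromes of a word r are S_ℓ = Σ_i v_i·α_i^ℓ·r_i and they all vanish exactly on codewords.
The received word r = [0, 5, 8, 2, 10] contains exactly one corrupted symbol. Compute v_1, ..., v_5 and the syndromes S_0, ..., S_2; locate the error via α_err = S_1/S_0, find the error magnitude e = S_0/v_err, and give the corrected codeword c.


S = (7, 2, 10), error at position 1, error magnitude e = 4, c = [7, 5, 8, 2, 10].

Step 1: column multipliers v_i = (∏_{j≠i}(α_i − α_j))^{−1} mod 11.
  i = 1 (α = 5): (5−10)(5−8)(5−1)(5−3) = (−5)·(−3)·4·2 = 120 ≡ 10, so v_1 = 10^{−1} = 10 (mod 11).
  i = 2 (α = 10): (10−5)(10−8)(10−1)(10−3) = 5·2·9·7 = 630 ≡ 3, so v_2 = 3^{−1} = 4 (mod 11).
  i = 3 (α = 8): (8−5)(8−10)(8−1)(8−3) = 3·(−2)·7·5 = −210 ≡ 10, so v_3 = 10^{−1} = 10 (mod 11).
  i = 4 (α = 1): (1−5)(1−10)(1−8)(1−3) = (−4)·(−9)·(−7)·(−2) = 504 ≡ 9, so v_4 = 9^{−1} = 5 (mod 11).
  i = 5 (α = 3): (3−5)(3−10)(3−8)(3−1) = (−2)·(−7)·(−5)·2 = −140 ≡ 3, so v_5 = 3^{−1} = 4 (mod 11).
  v = [10, 4, 10, 5, 4].
Step 2: syndromes of r = [0, 5, 8, 2, 10] (all sums mod 11).
  S_0 = Σ v_i r_i = 10·0 + 4·5 + 10·8 + 5·2 + 4·10 = 150 ≡ 7.
  S_1 = Σ v_i α_i r_i = 10·5·0 + 4·10·5 + 10·8·8 + 5·1·2 + 4·3·10 = 970 ≡ 2.
  α_i^2 mod 11 = [3, 1, 9, 1, 9].
  S_2 = Σ v_i α_i^2 r_i = 10·3·0 + 4·1·5 + 10·9·8 + 5·1·2 + 4·9·10 = 1110 ≡ 10.
  S = (7, 2, 10) ≠ 0, so r is not a codeword (an error is present).
Step 3: locate the error. For a single error e at position i, S_ℓ = v_i·e·α_i^ℓ, so α_err = S_1/S_0.
  S_0^{−1} = 7^{−1} = 8 (mod 11), so α_err = 2·8 = 16 ≡ 5 = α_1. Error position i = 1.
  Consistency check: S_2/S_1 = 10·6 = 60 ≡ 5 = α_err ✓ (single-error assumption holds).
Step 4: error magnitude e = S_0/v_1 = S_0·∏_{j≠1}(α_1 − α_j) = 7·10 = 70 ≡ 4 (mod 11).
Step 5: correct position 1: c_1 = r_1 − e = 0 − 4 ≡ 7 (mod 11). Hence c = [7, 5, 8, 2, 10].
  Check: interpolating c through the α_i gives m(x) = 9 + 4·x (degree < 2) with m(α_i) = c_i for every i, so c is indeed a codeword.


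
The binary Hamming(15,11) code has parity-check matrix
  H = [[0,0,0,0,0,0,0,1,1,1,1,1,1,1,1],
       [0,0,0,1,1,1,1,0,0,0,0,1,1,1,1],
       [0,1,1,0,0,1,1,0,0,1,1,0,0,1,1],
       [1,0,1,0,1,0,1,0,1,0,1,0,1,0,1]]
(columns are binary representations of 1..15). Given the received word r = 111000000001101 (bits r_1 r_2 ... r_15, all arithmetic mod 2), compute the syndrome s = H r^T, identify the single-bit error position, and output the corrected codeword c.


s = (1, 1, 1, 0)^T, error position = 14, corrected codeword c = 111000000001111

Compute s = H r^T mod 2 one row at a time:
  s_1 = 0 + 0 + 0 + 0 + 1 + 1 + 0 + 1 = 3 ≡ 1 (mod 2).
  s_2 = 0 + 0 + 0 + 0 + 1 + 1 + 0 + 1 = 3 ≡ 1 (mod 2).
  s_3 = 1 + 1 + 0 + 0 + 0 + 0 + 0 + 1 = 3 ≡ 1 (mod 2).
  s_4 = 1 + 1 + 0 + 0 + 0 + 0 + 1 + 1 = 4 ≡ 0 (mod 2).
s = (1, 1, 1, 0)^T — this equals column 14 of H (binary 1110), so error is at position 14.
Correct: flip bit 14 of r = 111000000001101 to get c = 111000000001111.


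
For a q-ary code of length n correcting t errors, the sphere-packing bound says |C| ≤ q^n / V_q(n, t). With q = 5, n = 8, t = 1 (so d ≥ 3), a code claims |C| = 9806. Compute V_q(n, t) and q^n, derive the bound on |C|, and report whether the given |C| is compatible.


V_q(n, t) = 33, q^n = 390625, Hamming bound = 11837, |C| = 9806 ≤ bound (satisfied).

Step 1: Compute V_q(n, t) = Σ_{j=0}^1 C(n, j) (q−1)^j.
  j = 0: C(8,0)·(4)^0 = 1·1 = 1.
  j = 1: C(8,1)·(4)^1 = 8·4 = 32.
  V_q(n, t) = 1 + 32 = 33.
Step 2: q^n = 5^8 = 390625.
Step 3: Hamming bound ⌊q^n / V_q(n,t)⌋ = ⌊390625/33⌋ = 11837.
Step 4: Compare |C| = 9806 to 11837: satisfied.
The claimed |C| lies below the Hamming bound.


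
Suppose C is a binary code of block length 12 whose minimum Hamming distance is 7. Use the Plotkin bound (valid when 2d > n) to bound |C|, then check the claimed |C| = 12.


Plotkin bound M ≤ 6; given |C| = 12 > bound (violated).

Check applicability: 2d = 14, n = 12.
2d − n = 2 > 0, so Plotkin applies.
Compute d/(2d−n) = 7/2 ≈ 3.5000.
⌊d/(2d−n)⌋ = 3.
Plotkin bound: M ≤ 2·3 = 6.
Given |C| = 12, check: VIOLATED.
This |C| is above the Plotkin bound, so no binary code with n = 12, d = 7 and 12 codewords exists.


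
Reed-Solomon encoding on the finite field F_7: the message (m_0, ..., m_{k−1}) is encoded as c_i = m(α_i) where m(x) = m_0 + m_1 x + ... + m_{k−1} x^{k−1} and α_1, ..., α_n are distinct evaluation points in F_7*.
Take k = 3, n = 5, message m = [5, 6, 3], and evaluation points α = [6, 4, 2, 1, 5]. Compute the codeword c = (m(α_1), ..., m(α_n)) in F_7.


c = [2, 0, 1, 0, 5]

Message polynomial: m(x) = 5 + 6·x + 3·x^2 (mod 7).
For each evaluation point α_i, compute m(α_i) mod 7:
  α_1 = 6: Horner steps 3 → 3 → 2, so m(6) = 2.
  α_2 = 4: Horner steps 3 → 4 → 0, so m(4) = 0.
  α_3 = 2: Horner steps 3 → 5 → 1, so m(2) = 1.
  α_4 = 1: Horner steps 3 → 2 → 0, so m(1) = 0.
  α_5 = 5: Horner steps 3 → 0 → 5, so m(5) = 5.
Codeword c = [2, 0, 1, 0, 5] ∈ F_7^5.


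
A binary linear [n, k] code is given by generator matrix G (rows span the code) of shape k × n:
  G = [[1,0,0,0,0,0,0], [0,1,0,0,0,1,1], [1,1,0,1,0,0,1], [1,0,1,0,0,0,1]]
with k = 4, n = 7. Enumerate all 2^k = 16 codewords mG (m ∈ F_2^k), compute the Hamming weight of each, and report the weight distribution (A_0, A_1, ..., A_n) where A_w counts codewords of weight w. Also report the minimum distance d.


Weight distribution: A_0 = 1, A_1 = 1, A_2 = 2, A_3 = 6, A_4 = 5, A_5 = 1. Minimum distance d = 1.

Enumerate all 2^4 = 16 messages m ∈ F_2^4.
For each, compute codeword c = mG in F_2^7, then tally its weight.
  m = 0000 → c = 0000000, weight = 0.
  m = 1000 → c = 1000000, weight = 1.
  m = 0100 → c = 0100011, weight = 3.
  m = 1100 → c = 1100011, weight = 4.
  m = 0010 → c = 1101001, weight = 4.
  m = 1010 → c = 0101001, weight = 3.
  m = 0110 → c = 1001010, weight = 3.
  m = 1110 → c = 0001010, weight = 2.
  m = 0001 → c = 1010001, weight = 3.
  m = 1001 → c = 0010001, weight = 2.
  m = 0101 → c = 1110010, weight = 4.
  m = 1101 → c = 0110010, weight = 3.
  m = 0011 → c = 0111000, weight = 3.
  m = 1011 → c = 1111000, weight = 4.
  m = 0111 → c = 0011011, weight = 4.
  m = 1111 → c = 1011011, weight = 5.
Tally weights:
  weight 0: 1 codewords.
  weight 1: 1 codewords.
  weight 2: 2 codewords.
  weight 3: 6 codewords.
  weight 4: 5 codewords.
  weight 5: 1 codewords.
Minimum distance d = smallest w > 0 with A_w > 0 = 1.
Sanity: Σ A_w = 16 = 2^4 = 16 ✓.
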